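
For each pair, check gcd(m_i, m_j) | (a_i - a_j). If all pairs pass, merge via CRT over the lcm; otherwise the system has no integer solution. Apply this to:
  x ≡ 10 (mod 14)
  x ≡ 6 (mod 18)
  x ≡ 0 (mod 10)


Moduli 14, 18, 10 are not pairwise coprime, so CRT works modulo lcm(m_i) when all pairwise compatibility conditions hold.
Pairwise compatibility: gcd(m_i, m_j) must divide a_i - a_j for every pair.
Merge one congruence at a time:
  Start: x ≡ 10 (mod 14).
  Combine with x ≡ 6 (mod 18): gcd(14, 18) = 2; 6 - 10 = -4, which IS divisible by 2, so compatible.
    Write x = 10 + 14·t and substitute into x ≡ 6 (mod 18): 14·t ≡ 6 − 10 = -4 (mod 18).
    Divide the congruence (and modulus) by g = 2: 7·t ≡ -2 (mod 9).
    Reduce coefficients mod 9: 7·t ≡ 7 (mod 9).
    The inverse of 7 mod 9 is 4 (since 7·4 = 28 = 3·9 + 1), so t ≡ 4·7 = 28 ≡ 1 (mod 9).
    Then x = 10 + 14·1 = 24, valid modulo lcm(14, 18) = 126: x ≡ 24 (mod 126).
  Combine with x ≡ 0 (mod 10): gcd(126, 10) = 2; 0 - 24 = -24, which IS divisible by 2, so compatible.
    Write x = 24 + 126·t and substitute into x ≡ 0 (mod 10): 126·t ≡ 0 − 24 = -24 (mod 10).
    Divide the congruence (and modulus) by g = 2: 63·t ≡ -12 (mod 5).
    Reduce coefficients mod 5: 3·t ≡ 3 (mod 5).
    The inverse of 3 mod 5 is 2 (since 3·2 = 6 = 1·5 + 1), so t ≡ 2·3 = 6 ≡ 1 (mod 5).
    Then x = 24 + 126·1 = 150, valid modulo lcm(126, 10) = 630: x ≡ 150 (mod 630).
Verify: 150 mod 14 = 10, 150 mod 18 = 6, 150 mod 10 = 0.

x ≡ 150 (mod 630).


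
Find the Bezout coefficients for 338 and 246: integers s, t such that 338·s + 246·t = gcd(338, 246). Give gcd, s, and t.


Euclidean algorithm on (338, 246) — divide until remainder is 0:
  338 = 1 · 246 + 92
  246 = 2 · 92 + 62
  92 = 1 · 62 + 30
  62 = 2 · 30 + 2
  30 = 15 · 2 + 0
gcd(338, 246) = 2.
Track Bezout coefficients alongside the remainders: start with r₀ = 338 = a·1 + b·0 (s = 1, t = 0) and r₁ = 246 = a·0 + b·1 (s = 0, t = 1); each new remainder r_{k+1} = r_{k-1} − q_k·r_k inherits s_{k+1} = s_{k-1} − q_k·s_k, t_{k+1} = t_{k-1} − q_k·t_k, so r_k = a·s_k + b·t_k at every step:
  q = 1: r = 92, s = 1 − 1·0 = 1, t = 0 − 1·1 = -1  (check: 338·1 + 246·(-1) = 92)
  q = 2: r = 62, s = 0 − 2·1 = -2, t = 1 − 2·(-1) = 3  (check: 338·(-2) + 246·3 = 62)
  q = 1: r = 30, s = 1 − 1·(-2) = 3, t = -1 − 1·3 = -4  (check: 338·3 + 246·(-4) = 30)
  q = 2: r = 2, s = -2 − 2·3 = -8, t = 3 − 2·(-4) = 11  (check: 338·(-8) + 246·11 = 2)
The row with r = 2 (the gcd) gives the Bezout coefficients s = -8, t = 11.
Result: 338 · (-8) + 246 · (11) = 2.

gcd(338, 246) = 2; s = -8, t = 11 (check: 338·(-8) + 246·11 = 2).


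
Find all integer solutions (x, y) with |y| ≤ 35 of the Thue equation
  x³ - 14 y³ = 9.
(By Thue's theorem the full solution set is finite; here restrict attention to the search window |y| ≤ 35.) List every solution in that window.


The equation is x³ - 14y³ = 9. For fixed y, x³ = 14·y³ + 9, so a solution requires the RHS to be a perfect cube.
Strategy: iterate y from -35 to 35, compute RHS = 14·y³ + 9, and check whether it is a (positive or negative) perfect cube.
Check small values of y:
  y = 0: RHS = 9 is not a perfect cube.
  y = 1: RHS = 23 is not a perfect cube.
  y = -1: RHS = -5 is not a perfect cube.
  y = 2: RHS = 121 is not a perfect cube.
  y = -2: RHS = -103 is not a perfect cube.
  y = 3: RHS = 387 is not a perfect cube.
  y = -3: RHS = -369 is not a perfect cube.
Continuing the search up to |y| = 35 finds no solutions either.
No (x, y) in the scanned range satisfies the equation.

No integer solutions with |y| ≤ 35.


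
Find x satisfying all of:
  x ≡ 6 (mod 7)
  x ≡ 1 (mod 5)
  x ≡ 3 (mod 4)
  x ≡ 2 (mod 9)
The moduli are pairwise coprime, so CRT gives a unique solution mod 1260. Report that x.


Product of moduli M = 7 · 5 · 4 · 9 = 1260.
Merge one congruence at a time:
  Start: x ≡ 6 (mod 7).
  Combine with x ≡ 1 (mod 5); new modulus lcm = 35.
    Write x = 6 + 7·t and substitute into x ≡ 1 (mod 5): 7·t ≡ 1 − 6 = -5 (mod 5).
    Reduce coefficients mod 5: 2·t ≡ 0 (mod 5).
    The inverse of 2 mod 5 is 3 (since 2·3 = 6 = 1·5 + 1), so t ≡ 3·0 = 0 ≡ 0 (mod 5).
    Then x = 6 + 7·0 = 6, valid modulo lcm(7, 5) = 35: x ≡ 6 (mod 35).
  Combine with x ≡ 3 (mod 4); new modulus lcm = 140.
    Write x = 6 + 35·t and substitute into x ≡ 3 (mod 4): 35·t ≡ 3 − 6 = -3 (mod 4).
    Reduce coefficients mod 4: 3·t ≡ 1 (mod 4).
    The inverse of 3 mod 4 is 3 (since 3·3 = 9 = 2·4 + 1), so t ≡ 3·1 = 3 ≡ 3 (mod 4).
    Then x = 6 + 35·3 = 111, valid modulo lcm(35, 4) = 140: x ≡ 111 (mod 140).
  Combine with x ≡ 2 (mod 9); new modulus lcm = 1260.
    Write x = 111 + 140·t and substitute into x ≡ 2 (mod 9): 140·t ≡ 2 − 111 = -109 (mod 9).
    Reduce coefficients mod 9: 5·t ≡ 8 (mod 9).
    The inverse of 5 mod 9 is 2 (since 5·2 = 10 = 1·9 + 1), so t ≡ 2·8 = 16 ≡ 7 (mod 9).
    Then x = 111 + 140·7 = 1091, valid modulo lcm(140, 9) = 1260: x ≡ 1091 (mod 1260).
Verify against each original: 1091 mod 7 = 6, 1091 mod 5 = 1, 1091 mod 4 = 3, 1091 mod 9 = 2.

x ≡ 1091 (mod 1260).


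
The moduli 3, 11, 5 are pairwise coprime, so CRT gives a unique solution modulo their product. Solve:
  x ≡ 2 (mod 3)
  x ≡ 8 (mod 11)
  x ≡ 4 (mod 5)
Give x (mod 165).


Moduli 3, 11, 5 are pairwise coprime; by CRT there is a unique solution modulo M = 3 · 11 · 5 = 165.
Solve pairwise, accumulating the modulus:
  Start with x ≡ 2 (mod 3).
  Combine with x ≡ 8 (mod 11): since gcd(3, 11) = 1, we get a unique residue mod 33.
    Write x = 2 + 3·t and substitute into x ≡ 8 (mod 11): 3·t ≡ 8 − 2 = 6 (mod 11).
    The inverse of 3 mod 11 is 4 (since 3·4 = 12 = 1·11 + 1), so t ≡ 4·6 = 24 ≡ 2 (mod 11).
    Then x = 2 + 3·2 = 8, valid modulo lcm(3, 11) = 33: x ≡ 8 (mod 33).
  Combine with x ≡ 4 (mod 5): since gcd(33, 5) = 1, we get a unique residue mod 165.
    Write x = 8 + 33·t and substitute into x ≡ 4 (mod 5): 33·t ≡ 4 − 8 = -4 (mod 5).
    Reduce coefficients mod 5: 3·t ≡ 1 (mod 5).
    The inverse of 3 mod 5 is 2 (since 3·2 = 6 = 1·5 + 1), so t ≡ 2·1 = 2 ≡ 2 (mod 5).
    Then x = 8 + 33·2 = 74, valid modulo lcm(33, 5) = 165: x ≡ 74 (mod 165).
Verify: 74 mod 3 = 2 ✓, 74 mod 11 = 8 ✓, 74 mod 5 = 4 ✓.

x ≡ 74 (mod 165).


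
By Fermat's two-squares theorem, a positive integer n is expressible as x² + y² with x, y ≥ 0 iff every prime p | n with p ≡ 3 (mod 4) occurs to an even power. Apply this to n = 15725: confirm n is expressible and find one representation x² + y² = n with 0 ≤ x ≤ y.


Step 1: Factor n = 15725 = 5^2 · 17 · 37.
Step 2: Check the mod-4 condition on each prime factor: 5 ≡ 1 (mod 4), exponent 2; 17 ≡ 1 (mod 4), exponent 1; 37 ≡ 1 (mod 4), exponent 1.
All primes ≡ 3 (mod 4) appear to even exponent (or don't appear), so by the two-squares theorem n IS expressible as a sum of two squares.
Step 3: Build a representation. Group n = k² · m with k = 5 and m = 17 · 37 = 629 (a product of primes ≡ 1 (mod 4)); a representation of m scales to one of n via (k·x)² + (k·y)² = k²(x² + y²). Each prime p ≡ 1 (mod 4) is itself a sum of two squares; find a² by testing p − a² for a perfect square:
  17: 17 − 1² = 16 = 4² ⇒ 17 = 1² + 4².
  37: 37 − 1² = 36 = 6² ⇒ 37 = 1² + 6².
  Combine using the Brahmagupta–Fibonacci identity (a² + b²)(c² + d²) = (ac − bd)² + (ad + bc)² = (ac + bd)² + (ad − bc)²:
  17 · 37 = 629: from (1² + 4²)(1² + 6²), take (1·1 − 4·6, 1·6 + 4·1) = (1 − 24, 6 + 4) = (-23, 10); dropping signs (only squares matter) gives (23, 10); check 23² + 10² = 529 + 100 = 629 ✓.
  Scale by k = 5: (5·23, 5·10) = (115, 50).
Step 4: Order so x ≤ y and verify: 50² + 115² = 2500 + 13225 = 15725 = n. ✓

n = 15725 = 50² + 115² (one valid representation with x ≤ y).


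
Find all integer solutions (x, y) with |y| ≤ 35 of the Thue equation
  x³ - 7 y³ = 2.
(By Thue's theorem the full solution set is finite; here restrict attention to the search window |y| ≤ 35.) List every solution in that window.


The equation is x³ - 7y³ = 2. For fixed y, x³ = 7·y³ + 2, so a solution requires the RHS to be a perfect cube.
Strategy: iterate y from -35 to 35, compute RHS = 7·y³ + 2, and check whether it is a (positive or negative) perfect cube.
Check small values of y:
  y = 0: RHS = 2 is not a perfect cube.
  y = 1: RHS = 9 is not a perfect cube.
  y = -1: RHS = -5 is not a perfect cube.
  y = 2: RHS = 58 is not a perfect cube.
  y = -2: RHS = -54 is not a perfect cube.
  y = 3: RHS = 191 is not a perfect cube.
  y = -3: RHS = -187 is not a perfect cube.
Continuing the search up to |y| = 35 finds no solutions either.
No (x, y) in the scanned range satisfies the equation.

No integer solutions with |y| ≤ 35.


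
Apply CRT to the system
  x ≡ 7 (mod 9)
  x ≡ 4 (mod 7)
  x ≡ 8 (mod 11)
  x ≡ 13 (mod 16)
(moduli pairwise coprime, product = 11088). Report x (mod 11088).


Product of moduli M = 9 · 7 · 11 · 16 = 11088.
Merge one congruence at a time:
  Start: x ≡ 7 (mod 9).
  Combine with x ≡ 4 (mod 7); new modulus lcm = 63.
    Write x = 7 + 9·t and substitute into x ≡ 4 (mod 7): 9·t ≡ 4 − 7 = -3 (mod 7).
    Reduce coefficients mod 7: 2·t ≡ 4 (mod 7).
    The inverse of 2 mod 7 is 4 (since 2·4 = 8 = 1·7 + 1), so t ≡ 4·4 = 16 ≡ 2 (mod 7).
    Then x = 7 + 9·2 = 25, valid modulo lcm(9, 7) = 63: x ≡ 25 (mod 63).
  Combine with x ≡ 8 (mod 11); new modulus lcm = 693.
    Write x = 25 + 63·t and substitute into x ≡ 8 (mod 11): 63·t ≡ 8 − 25 = -17 (mod 11).
    Reduce coefficients mod 11: 8·t ≡ 5 (mod 11).
    The inverse of 8 mod 11 is 7 (since 8·7 = 56 = 5·11 + 1), so t ≡ 7·5 = 35 ≡ 2 (mod 11).
    Then x = 25 + 63·2 = 151, valid modulo lcm(63, 11) = 693: x ≡ 151 (mod 693).
  Combine with x ≡ 13 (mod 16); new modulus lcm = 11088.
    Write x = 151 + 693·t and substitute into x ≡ 13 (mod 16): 693·t ≡ 13 − 151 = -138 (mod 16).
    Reduce coefficients mod 16: 5·t ≡ 6 (mod 16).
    The inverse of 5 mod 16 is 13 (since 5·13 = 65 = 4·16 + 1), so t ≡ 13·6 = 78 ≡ 14 (mod 16).
    Then x = 151 + 693·14 = 9853, valid modulo lcm(693, 16) = 11088: x ≡ 9853 (mod 11088).
Verify against each original: 9853 mod 9 = 7, 9853 mod 7 = 4, 9853 mod 11 = 8, 9853 mod 16 = 13.

x ≡ 9853 (mod 11088).


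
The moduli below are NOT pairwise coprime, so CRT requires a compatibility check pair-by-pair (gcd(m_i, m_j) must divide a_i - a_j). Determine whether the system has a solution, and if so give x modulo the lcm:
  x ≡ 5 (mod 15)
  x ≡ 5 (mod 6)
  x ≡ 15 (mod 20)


Moduli 15, 6, 20 are not pairwise coprime, so CRT works modulo lcm(m_i) when all pairwise compatibility conditions hold.
Pairwise compatibility: gcd(m_i, m_j) must divide a_i - a_j for every pair.
Merge one congruence at a time:
  Start: x ≡ 5 (mod 15).
  Combine with x ≡ 5 (mod 6): gcd(15, 6) = 3; 5 - 5 = 0, which IS divisible by 3, so compatible.
    Write x = 5 + 15·t and substitute into x ≡ 5 (mod 6): 15·t ≡ 5 − 5 = 0 (mod 6).
    Divide the congruence (and modulus) by g = 3: 5·t ≡ 0 (mod 2).
    Reduce coefficients mod 2: 1·t ≡ 0 (mod 2).
    So t ≡ 0 (mod 2).
    Then x = 5 + 15·0 = 5, valid modulo lcm(15, 6) = 30: x ≡ 5 (mod 30).
  Combine with x ≡ 15 (mod 20): gcd(30, 20) = 10; 15 - 5 = 10, which IS divisible by 10, so compatible.
    Write x = 5 + 30·t and substitute into x ≡ 15 (mod 20): 30·t ≡ 15 − 5 = 10 (mod 20).
    Divide the congruence (and modulus) by g = 10: 3·t ≡ 1 (mod 2).
    Reduce coefficients mod 2: 1·t ≡ 1 (mod 2).
    So t ≡ 1 (mod 2).
    Then x = 5 + 30·1 = 35, valid modulo lcm(30, 20) = 60: x ≡ 35 (mod 60).
Verify: 35 mod 15 = 5, 35 mod 6 = 5, 35 mod 20 = 15.

x ≡ 35 (mod 60).


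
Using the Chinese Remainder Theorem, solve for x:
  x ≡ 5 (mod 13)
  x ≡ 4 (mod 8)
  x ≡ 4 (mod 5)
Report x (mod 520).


Moduli 13, 8, 5 are pairwise coprime; by CRT there is a unique solution modulo M = 13 · 8 · 5 = 520.
Solve pairwise, accumulating the modulus:
  Start with x ≡ 5 (mod 13).
  Combine with x ≡ 4 (mod 8): since gcd(13, 8) = 1, we get a unique residue mod 104.
    Write x = 5 + 13·t and substitute into x ≡ 4 (mod 8): 13·t ≡ 4 − 5 = -1 (mod 8).
    Reduce coefficients mod 8: 5·t ≡ 7 (mod 8).
    The inverse of 5 mod 8 is 5 (since 5·5 = 25 = 3·8 + 1), so t ≡ 5·7 = 35 ≡ 3 (mod 8).
    Then x = 5 + 13·3 = 44, valid modulo lcm(13, 8) = 104: x ≡ 44 (mod 104).
  Combine with x ≡ 4 (mod 5): since gcd(104, 5) = 1, we get a unique residue mod 520.
    Write x = 44 + 104·t and substitute into x ≡ 4 (mod 5): 104·t ≡ 4 − 44 = -40 (mod 5).
    Reduce coefficients mod 5: 4·t ≡ 0 (mod 5).
    The inverse of 4 mod 5 is 4 (since 4·4 = 16 = 3·5 + 1), so t ≡ 4·0 = 0 ≡ 0 (mod 5).
    Then x = 44 + 104·0 = 44, valid modulo lcm(104, 5) = 520: x ≡ 44 (mod 520).
Verify: 44 mod 13 = 5 ✓, 44 mod 8 = 4 ✓, 44 mod 5 = 4 ✓.

x ≡ 44 (mod 520).


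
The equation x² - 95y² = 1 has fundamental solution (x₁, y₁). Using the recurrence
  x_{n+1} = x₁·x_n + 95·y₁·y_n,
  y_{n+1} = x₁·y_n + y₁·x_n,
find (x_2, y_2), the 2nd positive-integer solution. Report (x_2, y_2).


Step 1: Find the fundamental solution (x₁, y₁) of x² - 95y² = 1.
  Expand √95 as a continued fraction. a₀ = ⌊√95⌋ = 9; iterate m_{k+1} = d_k·a_k − m_k, d_{k+1} = (95 − m_{k+1}²)/d_k, a_{k+1} = ⌊(a₀ + m_{k+1})/d_{k+1}⌋ (starting m₀ = 0, d₀ = 1), with convergents p_k = a_k·p_{k-1} + p_{k-2}, q_k = a_k·q_{k-1} + q_{k-2} (p₋₁ = 1, q₋₁ = 0):
  k = 0: a₀ = 9; p₀/q₀ = 9/1; p₀² − 95·q₀² = 81 − 95 = -14.
  k = 1: m = 9, d = 14, a = ⌊(9 + 9)/14⌋ = 1; p/q = (1·9 + 1)/(1·1 + 0) = 10/1; p² − 95·q² = 100 − 95 = 5.
  k = 2: m = 5, d = 5, a = ⌊(9 + 5)/5⌋ = 2; p/q = (2·10 + 9)/(2·1 + 1) = 29/3; p² − 95·q² = 841 − 855 = -14.
  k = 3: m = 5, d = 14, a = ⌊(9 + 5)/14⌋ = 1; p/q = (1·29 + 10)/(1·3 + 1) = 39/4; p² − 95·q² = 1521 − 1520 = 1.
  The first convergent with p² − 95·q² = 1 gives the fundamental solution (x₁, y₁) = (39, 4).
Step 2: Apply the recurrence (x_{n+1}, y_{n+1}) = (x₁x_n + 95y₁y_n, x₁y_n + y₁x_n) repeatedly.
  From (x_1, y_1) = (39, 4): x_2 = 39·39 + 95·4·4 = 3041; y_2 = 39·4 + 4·39 = 312.
Step 3: Verify x_2² - 95·y_2² = 9247681 - 9247680 = 1 (should be 1). ✓

(x_1, y_1) = (39, 4); (x_2, y_2) = (3041, 312).


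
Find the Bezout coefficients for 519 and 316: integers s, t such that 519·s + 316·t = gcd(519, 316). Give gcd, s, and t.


Euclidean algorithm on (519, 316) — divide until remainder is 0:
  519 = 1 · 316 + 203
  316 = 1 · 203 + 113
  203 = 1 · 113 + 90
  113 = 1 · 90 + 23
  90 = 3 · 23 + 21
  23 = 1 · 21 + 2
  21 = 10 · 2 + 1
  2 = 2 · 1 + 0
gcd(519, 316) = 1.
Track Bezout coefficients alongside the remainders: start with r₀ = 519 = a·1 + b·0 (s = 1, t = 0) and r₁ = 316 = a·0 + b·1 (s = 0, t = 1); each new remainder r_{k+1} = r_{k-1} − q_k·r_k inherits s_{k+1} = s_{k-1} − q_k·s_k, t_{k+1} = t_{k-1} − q_k·t_k, so r_k = a·s_k + b·t_k at every step:
  q = 1: r = 203, s = 1 − 1·0 = 1, t = 0 − 1·1 = -1  (check: 519·1 + 316·(-1) = 203)
  q = 1: r = 113, s = 0 − 1·1 = -1, t = 1 − 1·(-1) = 2  (check: 519·(-1) + 316·2 = 113)
  q = 1: r = 90, s = 1 − 1·(-1) = 2, t = -1 − 1·2 = -3  (check: 519·2 + 316·(-3) = 90)
  q = 1: r = 23, s = -1 − 1·2 = -3, t = 2 − 1·(-3) = 5  (check: 519·(-3) + 316·5 = 23)
  q = 3: r = 21, s = 2 − 3·(-3) = 11, t = -3 − 3·5 = -18  (check: 519·11 + 316·(-18) = 21)
  q = 1: r = 2, s = -3 − 1·11 = -14, t = 5 − 1·(-18) = 23  (check: 519·(-14) + 316·23 = 2)
  q = 10: r = 1, s = 11 − 10·(-14) = 151, t = -18 − 10·23 = -248  (check: 519·151 + 316·(-248) = 1)
The row with r = 1 (the gcd) gives the Bezout coefficients s = 151, t = -248.
Result: 519 · (151) + 316 · (-248) = 1.

gcd(519, 316) = 1; s = 151, t = -248 (check: 519·151 + 316·(-248) = 1).


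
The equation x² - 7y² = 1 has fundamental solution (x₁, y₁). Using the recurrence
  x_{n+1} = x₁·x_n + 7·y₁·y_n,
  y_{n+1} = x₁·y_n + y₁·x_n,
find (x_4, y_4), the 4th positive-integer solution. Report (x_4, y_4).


Step 1: Find the fundamental solution (x₁, y₁) of x² - 7y² = 1.
  Expand √7 as a continued fraction. a₀ = ⌊√7⌋ = 2; iterate m_{k+1} = d_k·a_k − m_k, d_{k+1} = (7 − m_{k+1}²)/d_k, a_{k+1} = ⌊(a₀ + m_{k+1})/d_{k+1}⌋ (starting m₀ = 0, d₀ = 1), with convergents p_k = a_k·p_{k-1} + p_{k-2}, q_k = a_k·q_{k-1} + q_{k-2} (p₋₁ = 1, q₋₁ = 0):
  k = 0: a₀ = 2; p₀/q₀ = 2/1; p₀² − 7·q₀² = 4 − 7 = -3.
  k = 1: m = 2, d = 3, a = ⌊(2 + 2)/3⌋ = 1; p/q = (1·2 + 1)/(1·1 + 0) = 3/1; p² − 7·q² = 9 − 7 = 2.
  k = 2: m = 1, d = 2, a = ⌊(2 + 1)/2⌋ = 1; p/q = (1·3 + 2)/(1·1 + 1) = 5/2; p² − 7·q² = 25 − 28 = -3.
  k = 3: m = 1, d = 3, a = ⌊(2 + 1)/3⌋ = 1; p/q = (1·5 + 3)/(1·2 + 1) = 8/3; p² − 7·q² = 64 − 63 = 1.
  The first convergent with p² − 7·q² = 1 gives the fundamental solution (x₁, y₁) = (8, 3).
Step 2: Apply the recurrence (x_{n+1}, y_{n+1}) = (x₁x_n + 7y₁y_n, x₁y_n + y₁x_n) repeatedly.
  From (x_1, y_1) = (8, 3): x_2 = 8·8 + 7·3·3 = 127; y_2 = 8·3 + 3·8 = 48.
  From (x_2, y_2) = (127, 48): x_3 = 8·127 + 7·3·48 = 2024; y_3 = 8·48 + 3·127 = 765.
  From (x_3, y_3) = (2024, 765): x_4 = 8·2024 + 7·3·765 = 32257; y_4 = 8·765 + 3·2024 = 12192.
Step 3: Verify x_4² - 7·y_4² = 1040514049 - 1040514048 = 1 (should be 1). ✓

(x_1, y_1) = (8, 3); (x_4, y_4) = (32257, 12192).


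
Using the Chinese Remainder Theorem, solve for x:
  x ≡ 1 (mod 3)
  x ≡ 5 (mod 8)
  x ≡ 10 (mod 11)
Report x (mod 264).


Moduli 3, 8, 11 are pairwise coprime; by CRT there is a unique solution modulo M = 3 · 8 · 11 = 264.
Solve pairwise, accumulating the modulus:
  Start with x ≡ 1 (mod 3).
  Combine with x ≡ 5 (mod 8): since gcd(3, 8) = 1, we get a unique residue mod 24.
    Write x = 1 + 3·t and substitute into x ≡ 5 (mod 8): 3·t ≡ 5 − 1 = 4 (mod 8).
    The inverse of 3 mod 8 is 3 (since 3·3 = 9 = 1·8 + 1), so t ≡ 3·4 = 12 ≡ 4 (mod 8).
    Then x = 1 + 3·4 = 13, valid modulo lcm(3, 8) = 24: x ≡ 13 (mod 24).
  Combine with x ≡ 10 (mod 11): since gcd(24, 11) = 1, we get a unique residue mod 264.
    Write x = 13 + 24·t and substitute into x ≡ 10 (mod 11): 24·t ≡ 10 − 13 = -3 (mod 11).
    Reduce coefficients mod 11: 2·t ≡ 8 (mod 11).
    The inverse of 2 mod 11 is 6 (since 2·6 = 12 = 1·11 + 1), so t ≡ 6·8 = 48 ≡ 4 (mod 11).
    Then x = 13 + 24·4 = 109, valid modulo lcm(24, 11) = 264: x ≡ 109 (mod 264).
Verify: 109 mod 3 = 1 ✓, 109 mod 8 = 5 ✓, 109 mod 11 = 10 ✓.

x ≡ 109 (mod 264).


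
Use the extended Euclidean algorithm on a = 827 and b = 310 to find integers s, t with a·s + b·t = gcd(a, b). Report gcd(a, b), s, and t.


Euclidean algorithm on (827, 310) — divide until remainder is 0:
  827 = 2 · 310 + 207
  310 = 1 · 207 + 103
  207 = 2 · 103 + 1
  103 = 103 · 1 + 0
gcd(827, 310) = 1.
Track Bezout coefficients alongside the remainders: start with r₀ = 827 = a·1 + b·0 (s = 1, t = 0) and r₁ = 310 = a·0 + b·1 (s = 0, t = 1); each new remainder r_{k+1} = r_{k-1} − q_k·r_k inherits s_{k+1} = s_{k-1} − q_k·s_k, t_{k+1} = t_{k-1} − q_k·t_k, so r_k = a·s_k + b·t_k at every step:
  q = 2: r = 207, s = 1 − 2·0 = 1, t = 0 − 2·1 = -2  (check: 827·1 + 310·(-2) = 207)
  q = 1: r = 103, s = 0 − 1·1 = -1, t = 1 − 1·(-2) = 3  (check: 827·(-1) + 310·3 = 103)
  q = 2: r = 1, s = 1 − 2·(-1) = 3, t = -2 − 2·3 = -8  (check: 827·3 + 310·(-8) = 1)
The row with r = 1 (the gcd) gives the Bezout coefficients s = 3, t = -8.
Result: 827 · (3) + 310 · (-8) = 1.

gcd(827, 310) = 1; s = 3, t = -8 (check: 827·3 + 310·(-8) = 1).


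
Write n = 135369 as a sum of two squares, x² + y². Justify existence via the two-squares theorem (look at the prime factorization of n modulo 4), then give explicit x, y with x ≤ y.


Step 1: Factor n = 135369 = 3^2 · 13^2 · 89.
Step 2: Check the mod-4 condition on each prime factor: 3 ≡ 3 (mod 4), exponent 2 (must be even); 13 ≡ 1 (mod 4), exponent 2; 89 ≡ 1 (mod 4), exponent 1.
All primes ≡ 3 (mod 4) appear to even exponent (or don't appear), so by the two-squares theorem n IS expressible as a sum of two squares.
Step 3: Build a representation. Group n = k² · m with k = 3 and m = 13 · 13 · 89 = 15041 (a product of primes ≡ 1 (mod 4)); a representation of m scales to one of n via (k·x)² + (k·y)² = k²(x² + y²). Each prime p ≡ 1 (mod 4) is itself a sum of two squares; find a² by testing p − a² for a perfect square:
  13: 13 − 1² = 12, 13 − 2² = 9 = 3² ⇒ 13 = 2² + 3².
  89: 89 − 1² = 88, 89 − 2² = 85, 89 − 3² = 80, 89 − 4² = 73, 89 − 5² = 64 = 8² ⇒ 89 = 5² + 8².
  Combine using the Brahmagupta–Fibonacci identity (a² + b²)(c² + d²) = (ac − bd)² + (ad + bc)² = (ac + bd)² + (ad − bc)²:
  13 · 13 = 169: from (2² + 3²)(2² + 3²), take (2·2 − 3·3, 2·3 + 3·2) = (4 − 9, 6 + 6) = (-5, 12); dropping signs (only squares matter) gives (5, 12); check 5² + 12² = 25 + 144 = 169 ✓.
  169 · 89 = 15041: from (5² + 12²)(5² + 8²), take (5·5 − 12·8, 5·8 + 12·5) = (25 − 96, 40 + 60) = (-71, 100); dropping signs (only squares matter) gives (71, 100); check 71² + 100² = 5041 + 10000 = 15041 ✓.
  Scale by k = 3: (3·71, 3·100) = (213, 300).
Step 4: Order so x ≤ y and verify: 213² + 300² = 45369 + 90000 = 135369 = n. ✓

n = 135369 = 213² + 300² (one valid representation with x ≤ y).


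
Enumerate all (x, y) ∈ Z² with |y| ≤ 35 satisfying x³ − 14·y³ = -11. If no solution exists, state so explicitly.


The equation is x³ - 14y³ = -11. For fixed y, x³ = 14·y³ − 11, so a solution requires the RHS to be a perfect cube.
Strategy: iterate y from -35 to 35, compute RHS = 14·y³ − 11, and check whether it is a (positive or negative) perfect cube.
Check small values of y:
  y = 0: RHS = -11 is not a perfect cube.
  y = 1: RHS = 3 is not a perfect cube.
  y = -1: RHS = -25 is not a perfect cube.
  y = 2: RHS = 101 is not a perfect cube.
  y = -2: RHS = -123 is not a perfect cube.
  y = 3: RHS = 367 is not a perfect cube.
  y = -3: RHS = -389 is not a perfect cube.
Continuing the search up to |y| = 35 finds no solutions either.
No (x, y) in the scanned range satisfies the equation.

No integer solutions with |y| ≤ 35.


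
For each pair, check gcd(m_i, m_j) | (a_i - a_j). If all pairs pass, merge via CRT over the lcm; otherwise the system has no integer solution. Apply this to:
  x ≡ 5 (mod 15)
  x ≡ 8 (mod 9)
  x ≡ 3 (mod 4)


Moduli 15, 9, 4 are not pairwise coprime, so CRT works modulo lcm(m_i) when all pairwise compatibility conditions hold.
Pairwise compatibility: gcd(m_i, m_j) must divide a_i - a_j for every pair.
Merge one congruence at a time:
  Start: x ≡ 5 (mod 15).
  Combine with x ≡ 8 (mod 9): gcd(15, 9) = 3; 8 - 5 = 3, which IS divisible by 3, so compatible.
    Write x = 5 + 15·t and substitute into x ≡ 8 (mod 9): 15·t ≡ 8 − 5 = 3 (mod 9).
    Divide the congruence (and modulus) by g = 3: 5·t ≡ 1 (mod 3).
    Reduce coefficients mod 3: 2·t ≡ 1 (mod 3).
    The inverse of 2 mod 3 is 2 (since 2·2 = 4 = 1·3 + 1), so t ≡ 2·1 = 2 ≡ 2 (mod 3).
    Then x = 5 + 15·2 = 35, valid modulo lcm(15, 9) = 45: x ≡ 35 (mod 45).
  Combine with x ≡ 3 (mod 4): gcd(45, 4) = 1; 3 - 35 = -32, which IS divisible by 1, so compatible.
    Write x = 35 + 45·t and substitute into x ≡ 3 (mod 4): 45·t ≡ 3 − 35 = -32 (mod 4).
    Reduce coefficients mod 4: 1·t ≡ 0 (mod 4).
    So t ≡ 0 (mod 4).
    Then x = 35 + 45·0 = 35, valid modulo lcm(45, 4) = 180: x ≡ 35 (mod 180).
Verify: 35 mod 15 = 5, 35 mod 9 = 8, 35 mod 4 = 3.

x ≡ 35 (mod 180).


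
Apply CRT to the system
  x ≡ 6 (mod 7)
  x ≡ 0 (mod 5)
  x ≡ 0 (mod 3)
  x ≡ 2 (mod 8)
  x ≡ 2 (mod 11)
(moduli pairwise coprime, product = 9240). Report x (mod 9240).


Product of moduli M = 7 · 5 · 3 · 8 · 11 = 9240.
Merge one congruence at a time:
  Start: x ≡ 6 (mod 7).
  Combine with x ≡ 0 (mod 5); new modulus lcm = 35.
    Write x = 6 + 7·t and substitute into x ≡ 0 (mod 5): 7·t ≡ 0 − 6 = -6 (mod 5).
    Reduce coefficients mod 5: 2·t ≡ 4 (mod 5).
    The inverse of 2 mod 5 is 3 (since 2·3 = 6 = 1·5 + 1), so t ≡ 3·4 = 12 ≡ 2 (mod 5).
    Then x = 6 + 7·2 = 20, valid modulo lcm(7, 5) = 35: x ≡ 20 (mod 35).
  Combine with x ≡ 0 (mod 3); new modulus lcm = 105.
    Write x = 20 + 35·t and substitute into x ≡ 0 (mod 3): 35·t ≡ 0 − 20 = -20 (mod 3).
    Reduce coefficients mod 3: 2·t ≡ 1 (mod 3).
    The inverse of 2 mod 3 is 2 (since 2·2 = 4 = 1·3 + 1), so t ≡ 2·1 = 2 ≡ 2 (mod 3).
    Then x = 20 + 35·2 = 90, valid modulo lcm(35, 3) = 105: x ≡ 90 (mod 105).
  Combine with x ≡ 2 (mod 8); new modulus lcm = 840.
    Write x = 90 + 105·t and substitute into x ≡ 2 (mod 8): 105·t ≡ 2 − 90 = -88 (mod 8).
    Reduce coefficients mod 8: 1·t ≡ 0 (mod 8).
    So t ≡ 0 (mod 8).
    Then x = 90 + 105·0 = 90, valid modulo lcm(105, 8) = 840: x ≡ 90 (mod 840).
  Combine with x ≡ 2 (mod 11); new modulus lcm = 9240.
    Write x = 90 + 840·t and substitute into x ≡ 2 (mod 11): 840·t ≡ 2 − 90 = -88 (mod 11).
    Reduce coefficients mod 11: 4·t ≡ 0 (mod 11).
    The inverse of 4 mod 11 is 3 (since 4·3 = 12 = 1·11 + 1), so t ≡ 3·0 = 0 ≡ 0 (mod 11).
    Then x = 90 + 840·0 = 90, valid modulo lcm(840, 11) = 9240: x ≡ 90 (mod 9240).
Verify against each original: 90 mod 7 = 6, 90 mod 5 = 0, 90 mod 3 = 0, 90 mod 8 = 2, 90 mod 11 = 2.

x ≡ 90 (mod 9240).


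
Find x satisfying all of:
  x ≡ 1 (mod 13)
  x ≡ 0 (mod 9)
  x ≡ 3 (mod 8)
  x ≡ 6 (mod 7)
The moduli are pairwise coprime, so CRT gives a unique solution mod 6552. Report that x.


Product of moduli M = 13 · 9 · 8 · 7 = 6552.
Merge one congruence at a time:
  Start: x ≡ 1 (mod 13).
  Combine with x ≡ 0 (mod 9); new modulus lcm = 117.
    Write x = 1 + 13·t and substitute into x ≡ 0 (mod 9): 13·t ≡ 0 − 1 = -1 (mod 9).
    Reduce coefficients mod 9: 4·t ≡ 8 (mod 9).
    The inverse of 4 mod 9 is 7 (since 4·7 = 28 = 3·9 + 1), so t ≡ 7·8 = 56 ≡ 2 (mod 9).
    Then x = 1 + 13·2 = 27, valid modulo lcm(13, 9) = 117: x ≡ 27 (mod 117).
  Combine with x ≡ 3 (mod 8); new modulus lcm = 936.
    Write x = 27 + 117·t and substitute into x ≡ 3 (mod 8): 117·t ≡ 3 − 27 = -24 (mod 8).
    Reduce coefficients mod 8: 5·t ≡ 0 (mod 8).
    The inverse of 5 mod 8 is 5 (since 5·5 = 25 = 3·8 + 1), so t ≡ 5·0 = 0 ≡ 0 (mod 8).
    Then x = 27 + 117·0 = 27, valid modulo lcm(117, 8) = 936: x ≡ 27 (mod 936).
  Combine with x ≡ 6 (mod 7); new modulus lcm = 6552.
    Write x = 27 + 936·t and substitute into x ≡ 6 (mod 7): 936·t ≡ 6 − 27 = -21 (mod 7).
    Reduce coefficients mod 7: 5·t ≡ 0 (mod 7).
    The inverse of 5 mod 7 is 3 (since 5·3 = 15 = 2·7 + 1), so t ≡ 3·0 = 0 ≡ 0 (mod 7).
    Then x = 27 + 936·0 = 27, valid modulo lcm(936, 7) = 6552: x ≡ 27 (mod 6552).
Verify against each original: 27 mod 13 = 1, 27 mod 9 = 0, 27 mod 8 = 3, 27 mod 7 = 6.

x ≡ 27 (mod 6552).


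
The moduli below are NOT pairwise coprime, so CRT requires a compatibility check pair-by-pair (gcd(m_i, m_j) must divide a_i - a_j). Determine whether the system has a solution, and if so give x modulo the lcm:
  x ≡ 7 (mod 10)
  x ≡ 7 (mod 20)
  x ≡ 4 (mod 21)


Moduli 10, 20, 21 are not pairwise coprime, so CRT works modulo lcm(m_i) when all pairwise compatibility conditions hold.
Pairwise compatibility: gcd(m_i, m_j) must divide a_i - a_j for every pair.
Merge one congruence at a time:
  Start: x ≡ 7 (mod 10).
  Combine with x ≡ 7 (mod 20): gcd(10, 20) = 10; 7 - 7 = 0, which IS divisible by 10, so compatible.
    Write x = 7 + 10·t and substitute into x ≡ 7 (mod 20): 10·t ≡ 7 − 7 = 0 (mod 20).
    Divide the congruence (and modulus) by g = 10: 1·t ≡ 0 (mod 2).
    So t ≡ 0 (mod 2).
    Then x = 7 + 10·0 = 7, valid modulo lcm(10, 20) = 20: x ≡ 7 (mod 20).
  Combine with x ≡ 4 (mod 21): gcd(20, 21) = 1; 4 - 7 = -3, which IS divisible by 1, so compatible.
    Write x = 7 + 20·t and substitute into x ≡ 4 (mod 21): 20·t ≡ 4 − 7 = -3 (mod 21).
    Reduce coefficients mod 21: 20·t ≡ 18 (mod 21).
    The inverse of 20 mod 21 is 20 (since 20·20 = 400 = 19·21 + 1), so t ≡ 20·18 = 360 ≡ 3 (mod 21).
    Then x = 7 + 20·3 = 67, valid modulo lcm(20, 21) = 420: x ≡ 67 (mod 420).
Verify: 67 mod 10 = 7, 67 mod 20 = 7, 67 mod 21 = 4.

x ≡ 67 (mod 420).


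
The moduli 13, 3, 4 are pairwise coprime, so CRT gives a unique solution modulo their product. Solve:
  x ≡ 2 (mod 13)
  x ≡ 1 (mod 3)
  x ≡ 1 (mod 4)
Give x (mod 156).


Moduli 13, 3, 4 are pairwise coprime; by CRT there is a unique solution modulo M = 13 · 3 · 4 = 156.
Solve pairwise, accumulating the modulus:
  Start with x ≡ 2 (mod 13).
  Combine with x ≡ 1 (mod 3): since gcd(13, 3) = 1, we get a unique residue mod 39.
    Write x = 2 + 13·t and substitute into x ≡ 1 (mod 3): 13·t ≡ 1 − 2 = -1 (mod 3).
    Reduce coefficients mod 3: 1·t ≡ 2 (mod 3).
    So t ≡ 2 (mod 3).
    Then x = 2 + 13·2 = 28, valid modulo lcm(13, 3) = 39: x ≡ 28 (mod 39).
  Combine with x ≡ 1 (mod 4): since gcd(39, 4) = 1, we get a unique residue mod 156.
    Write x = 28 + 39·t and substitute into x ≡ 1 (mod 4): 39·t ≡ 1 − 28 = -27 (mod 4).
    Reduce coefficients mod 4: 3·t ≡ 1 (mod 4).
    The inverse of 3 mod 4 is 3 (since 3·3 = 9 = 2·4 + 1), so t ≡ 3·1 = 3 ≡ 3 (mod 4).
    Then x = 28 + 39·3 = 145, valid modulo lcm(39, 4) = 156: x ≡ 145 (mod 156).
Verify: 145 mod 13 = 2 ✓, 145 mod 3 = 1 ✓, 145 mod 4 = 1 ✓.

x ≡ 145 (mod 156).


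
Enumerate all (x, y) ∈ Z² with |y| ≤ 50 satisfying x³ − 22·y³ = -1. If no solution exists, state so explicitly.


The equation is x³ - 22y³ = -1. For fixed y, x³ = 22·y³ − 1, so a solution requires the RHS to be a perfect cube.
Strategy: iterate y from -50 to 50, compute RHS = 22·y³ − 1, and check whether it is a (positive or negative) perfect cube.
Check small values of y:
  y = 0: RHS = -1 = (-1)³ ⇒ x = -1 works.
  y = 1: RHS = 21 is not a perfect cube.
  y = -1: RHS = -23 is not a perfect cube.
  y = 2: RHS = 175 is not a perfect cube.
  y = -2: RHS = -177 is not a perfect cube.
  y = 3: RHS = 593 is not a perfect cube.
  y = -3: RHS = -595 is not a perfect cube.
Continuing the search up to |y| = 50 finds no further solutions beyond those listed.
Collected solutions: (-1, 0).

Solutions (with |y| ≤ 50): (-1, 0).


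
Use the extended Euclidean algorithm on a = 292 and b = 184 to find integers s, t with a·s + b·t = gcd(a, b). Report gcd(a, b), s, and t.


Euclidean algorithm on (292, 184) — divide until remainder is 0:
  292 = 1 · 184 + 108
  184 = 1 · 108 + 76
  108 = 1 · 76 + 32
  76 = 2 · 32 + 12
  32 = 2 · 12 + 8
  12 = 1 · 8 + 4
  8 = 2 · 4 + 0
gcd(292, 184) = 4.
Track Bezout coefficients alongside the remainders: start with r₀ = 292 = a·1 + b·0 (s = 1, t = 0) and r₁ = 184 = a·0 + b·1 (s = 0, t = 1); each new remainder r_{k+1} = r_{k-1} − q_k·r_k inherits s_{k+1} = s_{k-1} − q_k·s_k, t_{k+1} = t_{k-1} − q_k·t_k, so r_k = a·s_k + b·t_k at every step:
  q = 1: r = 108, s = 1 − 1·0 = 1, t = 0 − 1·1 = -1  (check: 292·1 + 184·(-1) = 108)
  q = 1: r = 76, s = 0 − 1·1 = -1, t = 1 − 1·(-1) = 2  (check: 292·(-1) + 184·2 = 76)
  q = 1: r = 32, s = 1 − 1·(-1) = 2, t = -1 − 1·2 = -3  (check: 292·2 + 184·(-3) = 32)
  q = 2: r = 12, s = -1 − 2·2 = -5, t = 2 − 2·(-3) = 8  (check: 292·(-5) + 184·8 = 12)
  q = 2: r = 8, s = 2 − 2·(-5) = 12, t = -3 − 2·8 = -19  (check: 292·12 + 184·(-19) = 8)
  q = 1: r = 4, s = -5 − 1·12 = -17, t = 8 − 1·(-19) = 27  (check: 292·(-17) + 184·27 = 4)
The row with r = 4 (the gcd) gives the Bezout coefficients s = -17, t = 27.
Result: 292 · (-17) + 184 · (27) = 4.

gcd(292, 184) = 4; s = -17, t = 27 (check: 292·(-17) + 184·27 = 4).


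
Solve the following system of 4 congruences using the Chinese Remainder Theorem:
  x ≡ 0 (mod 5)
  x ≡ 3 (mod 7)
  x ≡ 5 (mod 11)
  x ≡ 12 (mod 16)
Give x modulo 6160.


Product of moduli M = 5 · 7 · 11 · 16 = 6160.
Merge one congruence at a time:
  Start: x ≡ 0 (mod 5).
  Combine with x ≡ 3 (mod 7); new modulus lcm = 35.
    Write x = 0 + 5·t and substitute into x ≡ 3 (mod 7): 5·t ≡ 3 − 0 = 3 (mod 7).
    The inverse of 5 mod 7 is 3 (since 5·3 = 15 = 2·7 + 1), so t ≡ 3·3 = 9 ≡ 2 (mod 7).
    Then x = 0 + 5·2 = 10, valid modulo lcm(5, 7) = 35: x ≡ 10 (mod 35).
  Combine with x ≡ 5 (mod 11); new modulus lcm = 385.
    Write x = 10 + 35·t and substitute into x ≡ 5 (mod 11): 35·t ≡ 5 − 10 = -5 (mod 11).
    Reduce coefficients mod 11: 2·t ≡ 6 (mod 11).
    The inverse of 2 mod 11 is 6 (since 2·6 = 12 = 1·11 + 1), so t ≡ 6·6 = 36 ≡ 3 (mod 11).
    Then x = 10 + 35·3 = 115, valid modulo lcm(35, 11) = 385: x ≡ 115 (mod 385).
  Combine with x ≡ 12 (mod 16); new modulus lcm = 6160.
    Write x = 115 + 385·t and substitute into x ≡ 12 (mod 16): 385·t ≡ 12 − 115 = -103 (mod 16).
    Reduce coefficients mod 16: 1·t ≡ 9 (mod 16).
    So t ≡ 9 (mod 16).
    Then x = 115 + 385·9 = 3580, valid modulo lcm(385, 16) = 6160: x ≡ 3580 (mod 6160).
Verify against each original: 3580 mod 5 = 0, 3580 mod 7 = 3, 3580 mod 11 = 5, 3580 mod 16 = 12.

x ≡ 3580 (mod 6160).


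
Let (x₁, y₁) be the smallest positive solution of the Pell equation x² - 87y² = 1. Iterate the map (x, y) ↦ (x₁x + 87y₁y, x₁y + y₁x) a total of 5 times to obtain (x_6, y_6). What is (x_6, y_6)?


Step 1: Find the fundamental solution (x₁, y₁) of x² - 87y² = 1.
  Expand √87 as a continued fraction. a₀ = ⌊√87⌋ = 9; iterate m_{k+1} = d_k·a_k − m_k, d_{k+1} = (87 − m_{k+1}²)/d_k, a_{k+1} = ⌊(a₀ + m_{k+1})/d_{k+1}⌋ (starting m₀ = 0, d₀ = 1), with convergents p_k = a_k·p_{k-1} + p_{k-2}, q_k = a_k·q_{k-1} + q_{k-2} (p₋₁ = 1, q₋₁ = 0):
  k = 0: a₀ = 9; p₀/q₀ = 9/1; p₀² − 87·q₀² = 81 − 87 = -6.
  k = 1: m = 9, d = 6, a = ⌊(9 + 9)/6⌋ = 3; p/q = (3·9 + 1)/(3·1 + 0) = 28/3; p² − 87·q² = 784 − 783 = 1.
  The first convergent with p² − 87·q² = 1 gives the fundamental solution (x₁, y₁) = (28, 3).
Step 2: Apply the recurrence (x_{n+1}, y_{n+1}) = (x₁x_n + 87y₁y_n, x₁y_n + y₁x_n) repeatedly.
  From (x_1, y_1) = (28, 3): x_2 = 28·28 + 87·3·3 = 1567; y_2 = 28·3 + 3·28 = 168.
  From (x_2, y_2) = (1567, 168): x_3 = 28·1567 + 87·3·168 = 87724; y_3 = 28·168 + 3·1567 = 9405.
  From (x_3, y_3) = (87724, 9405): x_4 = 28·87724 + 87·3·9405 = 4910977; y_4 = 28·9405 + 3·87724 = 526512.
  From (x_4, y_4) = (4910977, 526512): x_5 = 28·4910977 + 87·3·526512 = 274926988; y_5 = 28·526512 + 3·4910977 = 29475267.
  From (x_5, y_5) = (274926988, 29475267): x_6 = 28·274926988 + 87·3·29475267 = 15391000351; y_6 = 28·29475267 + 3·274926988 = 1650088440.
Step 3: Verify x_6² - 87·y_6² = 236882891804482123201 - 236882891804482123200 = 1 (should be 1). ✓

(x_1, y_1) = (28, 3); (x_6, y_6) = (15391000351, 1650088440).


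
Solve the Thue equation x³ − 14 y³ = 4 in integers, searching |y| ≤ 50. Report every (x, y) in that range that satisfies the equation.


The equation is x³ - 14y³ = 4. For fixed y, x³ = 14·y³ + 4, so a solution requires the RHS to be a perfect cube.
Strategy: iterate y from -50 to 50, compute RHS = 14·y³ + 4, and check whether it is a (positive or negative) perfect cube.
Check small values of y:
  y = 0: RHS = 4 is not a perfect cube.
  y = 1: RHS = 18 is not a perfect cube.
  y = -1: RHS = -10 is not a perfect cube.
  y = 2: RHS = 116 is not a perfect cube.
  y = -2: RHS = -108 is not a perfect cube.
  y = 3: RHS = 382 is not a perfect cube.
  y = -3: RHS = -374 is not a perfect cube.
Continuing the search up to |y| = 50 finds no solutions either.
No (x, y) in the scanned range satisfies the equation.

No integer solutions with |y| ≤ 50.


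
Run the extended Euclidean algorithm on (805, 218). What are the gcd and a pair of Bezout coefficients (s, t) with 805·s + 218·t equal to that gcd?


Euclidean algorithm on (805, 218) — divide until remainder is 0:
  805 = 3 · 218 + 151
  218 = 1 · 151 + 67
  151 = 2 · 67 + 17
  67 = 3 · 17 + 16
  17 = 1 · 16 + 1
  16 = 16 · 1 + 0
gcd(805, 218) = 1.
Track Bezout coefficients alongside the remainders: start with r₀ = 805 = a·1 + b·0 (s = 1, t = 0) and r₁ = 218 = a·0 + b·1 (s = 0, t = 1); each new remainder r_{k+1} = r_{k-1} − q_k·r_k inherits s_{k+1} = s_{k-1} − q_k·s_k, t_{k+1} = t_{k-1} − q_k·t_k, so r_k = a·s_k + b·t_k at every step:
  q = 3: r = 151, s = 1 − 3·0 = 1, t = 0 − 3·1 = -3  (check: 805·1 + 218·(-3) = 151)
  q = 1: r = 67, s = 0 − 1·1 = -1, t = 1 − 1·(-3) = 4  (check: 805·(-1) + 218·4 = 67)
  q = 2: r = 17, s = 1 − 2·(-1) = 3, t = -3 − 2·4 = -11  (check: 805·3 + 218·(-11) = 17)
  q = 3: r = 16, s = -1 − 3·3 = -10, t = 4 − 3·(-11) = 37  (check: 805·(-10) + 218·37 = 16)
  q = 1: r = 1, s = 3 − 1·(-10) = 13, t = -11 − 1·37 = -48  (check: 805·13 + 218·(-48) = 1)
The row with r = 1 (the gcd) gives the Bezout coefficients s = 13, t = -48.
Result: 805 · (13) + 218 · (-48) = 1.

gcd(805, 218) = 1; s = 13, t = -48 (check: 805·13 + 218·(-48) = 1).


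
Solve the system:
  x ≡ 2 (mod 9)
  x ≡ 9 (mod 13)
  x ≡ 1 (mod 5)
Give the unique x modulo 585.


Moduli 9, 13, 5 are pairwise coprime; by CRT there is a unique solution modulo M = 9 · 13 · 5 = 585.
Solve pairwise, accumulating the modulus:
  Start with x ≡ 2 (mod 9).
  Combine with x ≡ 9 (mod 13): since gcd(9, 13) = 1, we get a unique residue mod 117.
    Write x = 2 + 9·t and substitute into x ≡ 9 (mod 13): 9·t ≡ 9 − 2 = 7 (mod 13).
    The inverse of 9 mod 13 is 3 (since 9·3 = 27 = 2·13 + 1), so t ≡ 3·7 = 21 ≡ 8 (mod 13).
    Then x = 2 + 9·8 = 74, valid modulo lcm(9, 13) = 117: x ≡ 74 (mod 117).
  Combine with x ≡ 1 (mod 5): since gcd(117, 5) = 1, we get a unique residue mod 585.
    Write x = 74 + 117·t and substitute into x ≡ 1 (mod 5): 117·t ≡ 1 − 74 = -73 (mod 5).
    Reduce coefficients mod 5: 2·t ≡ 2 (mod 5).
    The inverse of 2 mod 5 is 3 (since 2·3 = 6 = 1·5 + 1), so t ≡ 3·2 = 6 ≡ 1 (mod 5).
    Then x = 74 + 117·1 = 191, valid modulo lcm(117, 5) = 585: x ≡ 191 (mod 585).
Verify: 191 mod 9 = 2 ✓, 191 mod 13 = 9 ✓, 191 mod 5 = 1 ✓.

x ≡ 191 (mod 585).


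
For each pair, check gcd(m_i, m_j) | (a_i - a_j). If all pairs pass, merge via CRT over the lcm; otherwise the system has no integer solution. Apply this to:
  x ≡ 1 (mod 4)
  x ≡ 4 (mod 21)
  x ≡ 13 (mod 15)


Moduli 4, 21, 15 are not pairwise coprime, so CRT works modulo lcm(m_i) when all pairwise compatibility conditions hold.
Pairwise compatibility: gcd(m_i, m_j) must divide a_i - a_j for every pair.
Merge one congruence at a time:
  Start: x ≡ 1 (mod 4).
  Combine with x ≡ 4 (mod 21): gcd(4, 21) = 1; 4 - 1 = 3, which IS divisible by 1, so compatible.
    Write x = 1 + 4·t and substitute into x ≡ 4 (mod 21): 4·t ≡ 4 − 1 = 3 (mod 21).
    The inverse of 4 mod 21 is 16 (since 4·16 = 64 = 3·21 + 1), so t ≡ 16·3 = 48 ≡ 6 (mod 21).
    Then x = 1 + 4·6 = 25, valid modulo lcm(4, 21) = 84: x ≡ 25 (mod 84).
  Combine with x ≡ 13 (mod 15): gcd(84, 15) = 3; 13 - 25 = -12, which IS divisible by 3, so compatible.
    Write x = 25 + 84·t and substitute into x ≡ 13 (mod 15): 84·t ≡ 13 − 25 = -12 (mod 15).
    Divide the congruence (and modulus) by g = 3: 28·t ≡ -4 (mod 5).
    Reduce coefficients mod 5: 3·t ≡ 1 (mod 5).
    The inverse of 3 mod 5 is 2 (since 3·2 = 6 = 1·5 + 1), so t ≡ 2·1 = 2 ≡ 2 (mod 5).
    Then x = 25 + 84·2 = 193, valid modulo lcm(84, 15) = 420: x ≡ 193 (mod 420).
Verify: 193 mod 4 = 1, 193 mod 21 = 4, 193 mod 15 = 13.

x ≡ 193 (mod 420).


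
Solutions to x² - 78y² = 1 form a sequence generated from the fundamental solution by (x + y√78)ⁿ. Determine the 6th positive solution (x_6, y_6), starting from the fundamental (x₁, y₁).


Step 1: Find the fundamental solution (x₁, y₁) of x² - 78y² = 1.
  Expand √78 as a continued fraction. a₀ = ⌊√78⌋ = 8; iterate m_{k+1} = d_k·a_k − m_k, d_{k+1} = (78 − m_{k+1}²)/d_k, a_{k+1} = ⌊(a₀ + m_{k+1})/d_{k+1}⌋ (starting m₀ = 0, d₀ = 1), with convergents p_k = a_k·p_{k-1} + p_{k-2}, q_k = a_k·q_{k-1} + q_{k-2} (p₋₁ = 1, q₋₁ = 0):
  k = 0: a₀ = 8; p₀/q₀ = 8/1; p₀² − 78·q₀² = 64 − 78 = -14.
  k = 1: m = 8, d = 14, a = ⌊(8 + 8)/14⌋ = 1; p/q = (1·8 + 1)/(1·1 + 0) = 9/1; p² − 78·q² = 81 − 78 = 3.
  k = 2: m = 6, d = 3, a = ⌊(8 + 6)/3⌋ = 4; p/q = (4·9 + 8)/(4·1 + 1) = 44/5; p² − 78·q² = 1936 − 1950 = -14.
  k = 3: m = 6, d = 14, a = ⌊(8 + 6)/14⌋ = 1; p/q = (1·44 + 9)/(1·5 + 1) = 53/6; p² − 78·q² = 2809 − 2808 = 1.
  The first convergent with p² − 78·q² = 1 gives the fundamental solution (x₁, y₁) = (53, 6).
Step 2: Apply the recurrence (x_{n+1}, y_{n+1}) = (x₁x_n + 78y₁y_n, x₁y_n + y₁x_n) repeatedly.
  From (x_1, y_1) = (53, 6): x_2 = 53·53 + 78·6·6 = 5617; y_2 = 53·6 + 6·53 = 636.
  From (x_2, y_2) = (5617, 636): x_3 = 53·5617 + 78·6·636 = 595349; y_3 = 53·636 + 6·5617 = 67410.
  From (x_3, y_3) = (595349, 67410): x_4 = 53·595349 + 78·6·67410 = 63101377; y_4 = 53·67410 + 6·595349 = 7144824.
  From (x_4, y_4) = (63101377, 7144824): x_5 = 53·63101377 + 78·6·7144824 = 6688150613; y_5 = 53·7144824 + 6·63101377 = 757283934.
  From (x_5, y_5) = (6688150613, 757283934): x_6 = 53·6688150613 + 78·6·757283934 = 708880863601; y_6 = 53·757283934 + 6·6688150613 = 80264952180.
Step 3: Verify x_6² - 78·y_6² = 502512078779699566687201 - 502512078779699566687200 = 1 (should be 1). ✓

(x_1, y_1) = (53, 6); (x_6, y_6) = (708880863601, 80264952180).
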